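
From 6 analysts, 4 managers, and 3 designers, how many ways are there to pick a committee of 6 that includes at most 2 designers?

1596

Split by how many designers are chosen (0 through 2).
Sum: C(3,0)·C(10,6) + C(3,1)·C(10,5) + C(3,2)·C(10,4) = 210 + 756 + 630 = 1596.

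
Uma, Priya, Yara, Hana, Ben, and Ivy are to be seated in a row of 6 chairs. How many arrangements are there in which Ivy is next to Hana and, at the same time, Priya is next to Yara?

Treat {Ivy,Hana} as one block (2 orders) and {Priya,Yara} as another (2 orders).
That leaves 4 units to arrange: 2 × 2 × 4! = 4 × 24 = 96.

96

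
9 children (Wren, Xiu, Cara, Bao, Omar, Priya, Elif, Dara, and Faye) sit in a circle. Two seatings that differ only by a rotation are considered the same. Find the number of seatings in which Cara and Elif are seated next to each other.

10080

Treat {Cara, Elif} as one unit (2 internal orders) and seat the resulting 8 units around the table: (7)! circular arrangements.
So 2 × (7)! = 2 × 5040 = 10080.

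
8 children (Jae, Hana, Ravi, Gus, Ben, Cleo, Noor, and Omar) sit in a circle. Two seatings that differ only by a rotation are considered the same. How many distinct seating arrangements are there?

5040

Around a circle, 8 distinct people have 8!/8 = (7)! = 5040 rotationally distinct seatings.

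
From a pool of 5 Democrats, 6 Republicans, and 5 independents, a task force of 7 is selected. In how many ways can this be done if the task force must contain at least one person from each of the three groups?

With no constraint there are C(16,7) = 11440 possible selections.
Subtract selections that omit an entire group: no Democrats → C(11,7) = 330; no Republicans → C(10,7) = 120; no independents → C(11,7) = 330.
Add back selections omitting two groups (i.e. drawn from a single group): C(5,7) + C(6,7) + C(5,7) = 0.
By inclusion–exclusion: 11440 − 780 + 0 = 10660.

10660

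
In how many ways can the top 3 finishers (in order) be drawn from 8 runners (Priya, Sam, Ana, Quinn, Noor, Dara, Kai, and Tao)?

336

There are 8 choices for 1st place, 7 for 2nd, and 6 for 3rd.
That gives 8 × 7 × 6 = 336.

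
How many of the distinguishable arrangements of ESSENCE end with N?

60

Fix N in the last position and arrange the remaining 6 letters.
Those 6 letters have E appearing 3 times and S appearing twice, giving (6)!/(3!·2!) = 60.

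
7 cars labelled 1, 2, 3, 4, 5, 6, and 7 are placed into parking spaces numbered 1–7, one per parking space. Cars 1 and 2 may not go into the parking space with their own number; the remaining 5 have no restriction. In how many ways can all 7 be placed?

3720

Let Aᵢ (for i ∈ {1, 2}) be the placements that put car i in its forbidden parking space. Any j of these fix j positions, leaving (7−j)! ways to fill the rest, and there are C(2,j) ways to pick which j.
By inclusion–exclusion, the number of valid placements is Σ_{j=0}^{2} (−1)^j C(2,j)·(7−j)!.
Computing: 5040 − 1440 + 120 = 3720.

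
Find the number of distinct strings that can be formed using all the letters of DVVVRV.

30

The 6 letters of DVVVRV have repeats: V appearing 4 times.
The number of distinct arrangements is 6!/(4!) = 720/24 = 30.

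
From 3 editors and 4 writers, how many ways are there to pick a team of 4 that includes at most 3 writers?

Split by how many writers are chosen (0 through 3).
Sum: C(4,0)·C(3,4) + C(4,1)·C(3,3) + C(4,2)·C(3,2) + C(4,3)·C(3,1) = 0 + 4 + 18 + 12 = 34.

34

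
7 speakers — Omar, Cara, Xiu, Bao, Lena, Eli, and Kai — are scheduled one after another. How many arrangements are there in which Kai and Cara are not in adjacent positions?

Of the 7! = 5040 arrangements, those with Kai and Cara adjacent number 2 × 6! = 1440 (treat the pair as a block with 2 internal orders).
Complementary counting: 5040 − 1440 = 3600.

3600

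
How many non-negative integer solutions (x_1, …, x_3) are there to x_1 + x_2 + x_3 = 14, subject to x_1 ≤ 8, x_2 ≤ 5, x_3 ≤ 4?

10

Ignoring the caps, the number of non-negative solutions to x_1+…+x_3 = 14 is C(16,2) = 120.
Subtract solutions that violate a single cap (substitute x_i' = x_i − (cap_i+1)): x_1 ≥ 9 gives C(7,2) = 21; x_2 ≥ 6 gives C(10,2) = 45; x_3 ≥ 5 gives C(11,2) = 55. Together 121.
Add back pairs where two caps are both exceeded: 0 + 1 + 10 = 11.
By inclusion–exclusion the count is 120 − 121 + 11 = 10.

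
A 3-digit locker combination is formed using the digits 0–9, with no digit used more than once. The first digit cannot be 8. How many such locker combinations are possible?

The first digit has 10−1 = 9 choices (anything except 8).
The remaining 2 digits are filled from the other 9 symbols without repetition: 9 × 8 = 72.
Total: 9 × 72 = 648.

648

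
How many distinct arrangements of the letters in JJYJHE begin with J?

With the first slot taken by J, it remains to arrange the other 5 letters (JYJHE).
Those 5 letters have J appearing twice, giving (5)!/(2!) = 60.

60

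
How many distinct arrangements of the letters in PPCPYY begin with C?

Fix C in the first position and arrange the remaining 5 letters.
Those 5 letters have P appearing 3 times and Y appearing twice, giving (5)!/(3!·2!) = 10.

10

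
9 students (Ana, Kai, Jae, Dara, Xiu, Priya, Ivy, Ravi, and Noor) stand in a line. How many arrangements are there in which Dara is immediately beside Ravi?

Glue Dara and Ravi into one block (2 internal orders), leaving 8 units to arrange in a row.
That gives 2 × 8! = 2 × 40320 = 80640.

80640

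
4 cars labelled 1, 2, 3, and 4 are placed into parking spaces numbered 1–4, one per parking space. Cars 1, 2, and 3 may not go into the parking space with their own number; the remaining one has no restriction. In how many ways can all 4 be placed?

Let Aᵢ (for i ∈ {1, 2, 3}) be the placements that put car i in its forbidden parking space. Any j of these fix j positions, leaving (4−j)! ways to fill the rest, and there are C(3,j) ways to pick which j.
By inclusion–exclusion, the number of valid placements is Σ_{j=0}^{3} (−1)^j C(3,j)·(4−j)!.
Computing: 24 − 18 + 6 − 1 = 11.

11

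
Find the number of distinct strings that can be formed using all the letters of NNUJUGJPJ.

15120

The 9 letters of NNUJUGJPJ have repeats: J appearing 3 times, N appearing twice, and U appearing twice.
So there are 9! / (3!·2!·2!) = 15120 distinguishable arrangements.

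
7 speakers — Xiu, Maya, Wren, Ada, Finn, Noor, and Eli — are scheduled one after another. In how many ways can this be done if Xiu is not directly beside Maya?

3600

Of the 7! = 5040 arrangements, those with Xiu and Maya adjacent number 2 × 6! = 1440 (treat the pair as a block with 2 internal orders).
So 5040 − 1440 = 3600 arrangements keep them apart.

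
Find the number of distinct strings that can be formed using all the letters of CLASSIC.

1260

CLASSIC has 7 letters with C appearing twice and S appearing twice.
Dividing 7! = 5040 by 2!·2! = 4 for the repeated letters gives 1260.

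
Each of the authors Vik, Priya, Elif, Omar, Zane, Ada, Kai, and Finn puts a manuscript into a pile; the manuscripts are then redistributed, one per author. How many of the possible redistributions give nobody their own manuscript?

Let Aᵢ be the assignments in which author i gets their own manuscript. We want the size of the complement of A₁∪…∪A_8.
By inclusion–exclusion this is Σ_{j=0}^{8} (−1)^j C(8,j)·(8−j)!.
Computing: 40320 − 40320 + 20160 − 6720 + 1680 − 336 + 56 − 8 + 1 = 14833.

14833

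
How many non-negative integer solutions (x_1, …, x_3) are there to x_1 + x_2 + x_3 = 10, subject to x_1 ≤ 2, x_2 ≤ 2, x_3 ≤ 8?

Without the upper bounds there are C(12,2) = 66 ways to split 10 among 3 variables.
Subtract solutions that violate a single cap (substitute x_i' = x_i − (cap_i+1)): x_1 ≥ 3 gives C(9,2) = 36; x_2 ≥ 3 gives C(9,2) = 36; x_3 ≥ 9 gives C(3,2) = 3. Together 75.
Add back pairs where two caps are both exceeded: 15 + 0 + 0 = 15.
By inclusion–exclusion the count is 66 − 75 + 15 = 6.

6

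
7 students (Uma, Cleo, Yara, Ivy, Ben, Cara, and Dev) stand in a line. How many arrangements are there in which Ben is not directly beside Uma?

3600

There are 7! = 5040 arrangements in all. If Ben and Uma are adjacent, merging them into one block gives 2·(6)! = 1440 arrangements.
Complementary counting: 5040 − 1440 = 3600.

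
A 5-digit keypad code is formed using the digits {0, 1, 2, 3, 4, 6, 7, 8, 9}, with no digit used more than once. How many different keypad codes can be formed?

This is a permutation of 5 out of 9: P(9,5) = 9!/4!.
That product is 9 × 8 × 7 × 6 × 5 = 15120.

15120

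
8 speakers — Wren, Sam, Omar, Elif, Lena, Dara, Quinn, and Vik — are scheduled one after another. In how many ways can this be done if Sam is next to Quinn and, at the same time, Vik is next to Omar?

2880

Treat {Sam,Quinn} as one block (2 orders) and {Vik,Omar} as another (2 orders).
That leaves 6 units to arrange: 2 × 2 × 6! = 4 × 720 = 2880.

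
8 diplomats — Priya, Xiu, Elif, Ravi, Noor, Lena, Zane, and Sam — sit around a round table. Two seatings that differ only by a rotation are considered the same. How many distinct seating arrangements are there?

5040

Fix one person's seat to break rotational symmetry; the remaining 7 people can be arranged in (7)! = 5040 ways.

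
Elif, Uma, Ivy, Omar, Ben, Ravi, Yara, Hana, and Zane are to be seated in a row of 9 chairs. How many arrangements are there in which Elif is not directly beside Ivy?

282240

There are 9! = 362880 arrangements in all. If Elif and Ivy are adjacent, merging them into one block gives 2·(8)! = 80640 arrangements.
So 362880 − 80640 = 282240 arrangements keep them apart.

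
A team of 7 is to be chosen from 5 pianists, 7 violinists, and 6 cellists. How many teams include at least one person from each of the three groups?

With no constraint there are C(18,7) = 31824 possible selections.
Subtract selections that omit an entire group: no pianists → C(13,7) = 1716; no violinists → C(11,7) = 330; no cellists → C(12,7) = 792.
Add back selections omitting two groups (i.e. drawn from a single group): C(5,7) + C(7,7) + C(6,7) = 1.
By inclusion–exclusion: 31824 − 2838 + 1 = 28987.

28987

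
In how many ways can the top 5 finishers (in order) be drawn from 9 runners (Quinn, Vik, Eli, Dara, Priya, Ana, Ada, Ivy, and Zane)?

15120

There are 9 choices for 1st place, 8 for 2nd, and so on down to 5 for position 5.
That gives 9 × 8 × 7 × 6 × 5 = 15120.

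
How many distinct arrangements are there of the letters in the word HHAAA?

Letter multiplicities in HHAAA: A×3, H×2.
Dividing 5! = 120 by 3!·2! = 12 for the repeated letters gives 10.

10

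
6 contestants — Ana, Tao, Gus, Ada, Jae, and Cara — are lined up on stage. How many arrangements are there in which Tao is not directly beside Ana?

Of the 6! = 720 arrangements, those with Tao and Ana adjacent number 2 × 5! = 240 (treat the pair as a block with 2 internal orders).
So 720 − 240 = 480 arrangements keep them apart.

480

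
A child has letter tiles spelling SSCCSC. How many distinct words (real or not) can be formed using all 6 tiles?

20

Letter multiplicities in SSCCSC: C×3, S×3.
So there are 6! / (3!·3!) = 20 distinguishable arrangements.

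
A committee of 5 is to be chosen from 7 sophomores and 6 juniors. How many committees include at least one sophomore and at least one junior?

1260

Unrestricted: C(13,5) = 1287 ways to pick any 5 of the 13.
Subtract selections that omit an entire group: no sophomores → C(6,5) = 6; no juniors → C(7,5) = 21.
Both groups omitted at once is impossible, so 1287 − 27 = 1260.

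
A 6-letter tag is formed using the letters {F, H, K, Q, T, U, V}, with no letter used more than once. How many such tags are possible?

5040

Choose and order 6 of the 7 symbols: the first letter has 7 options, the next 6, and so on down to 2.
7 × 6 × 5 × 4 × 3 × 2 = 5040.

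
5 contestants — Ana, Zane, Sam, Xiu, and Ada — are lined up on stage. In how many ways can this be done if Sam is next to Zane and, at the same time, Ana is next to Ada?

24

Treat {Sam,Zane} as one block (2 orders) and {Ana,Ada} as another (2 orders).
That leaves 3 units to arrange: 2 × 2 × 3! = 4 × 6 = 24.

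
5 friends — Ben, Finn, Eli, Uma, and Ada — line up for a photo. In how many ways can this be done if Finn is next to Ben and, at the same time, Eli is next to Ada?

Treat {Finn,Ben} as one block (2 orders) and {Eli,Ada} as another (2 orders).
That leaves 3 units to arrange: 2 × 2 × 3! = 4 × 6 = 24.

24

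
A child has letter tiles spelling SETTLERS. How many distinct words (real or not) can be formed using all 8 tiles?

The 8 letters of SETTLERS have repeats: E appearing twice, S appearing twice, and T appearing twice.
The number of distinct arrangements is 8!/(2!·2!·2!) = 40320/8 = 5040.

5040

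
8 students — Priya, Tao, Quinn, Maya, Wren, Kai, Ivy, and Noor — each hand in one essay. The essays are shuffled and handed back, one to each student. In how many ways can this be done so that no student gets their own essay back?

14833

Let Aᵢ be the assignments in which student i gets their own essay. We want the size of the complement of A₁∪…∪A_8.
By inclusion–exclusion this is Σ_{j=0}^{8} (−1)^j C(8,j)·(8−j)!.
Computing: 40320 − 40320 + 20160 − 6720 + 1680 − 336 + 56 − 8 + 1 = 14833.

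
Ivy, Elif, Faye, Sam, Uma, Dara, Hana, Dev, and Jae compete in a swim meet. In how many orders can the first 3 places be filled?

This is an ordered selection of 3 from 9: P(9,3).
That gives 9 × 8 × 7 = 504.

504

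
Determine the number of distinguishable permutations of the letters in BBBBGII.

The 7 letters of BBBBGII have repeats: B appearing 4 times and I appearing twice.
The number of distinct arrangements is 7!/(4!·2!) = 5040/48 = 105.

105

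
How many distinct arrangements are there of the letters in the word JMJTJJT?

JMJTJJT has 7 letters with J appearing 4 times and T appearing twice.
The number of distinct arrangements is 7!/(4!·2!) = 5040/48 = 105.

105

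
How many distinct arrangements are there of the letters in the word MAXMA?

Letter multiplicities in MAXMA: A×2, M×2, X×1.
So there are 5! / (2!·2!) = 30 distinguishable arrangements.

30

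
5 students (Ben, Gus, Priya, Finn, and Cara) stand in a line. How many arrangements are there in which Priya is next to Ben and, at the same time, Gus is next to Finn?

24

Treat {Priya,Ben} as one block (2 orders) and {Gus,Finn} as another (2 orders).
That leaves 3 units to arrange: 2 × 2 × 3! = 4 × 6 = 24.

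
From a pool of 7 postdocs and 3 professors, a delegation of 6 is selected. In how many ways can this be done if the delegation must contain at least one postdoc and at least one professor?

Total 6-person selections from all 10: C(10,6) = 210.
Subtract selections that omit an entire group: no postdocs → C(3,6) = 0; no professors → C(7,6) = 7.
Both groups omitted at once is impossible, so 210 − 7 = 203.

203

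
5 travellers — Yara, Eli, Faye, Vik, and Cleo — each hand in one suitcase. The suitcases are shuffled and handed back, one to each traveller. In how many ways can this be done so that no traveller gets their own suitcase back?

Let Aᵢ be the assignments in which traveller i gets their own suitcase. We want the size of the complement of A₁∪…∪A_5.
By inclusion–exclusion this is Σ_{j=0}^{5} (−1)^j C(5,j)·(5−j)!.
Computing: 120 − 120 + 60 − 20 + 5 − 1 = 44.

44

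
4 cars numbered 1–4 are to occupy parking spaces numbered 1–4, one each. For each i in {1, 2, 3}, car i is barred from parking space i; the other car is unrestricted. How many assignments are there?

Let Aᵢ (for i ∈ {1, 2, 3}) be the placements that put car i in its forbidden parking space. Any j of these fix j positions, leaving (4−j)! ways to fill the rest, and there are C(3,j) ways to pick which j.
By inclusion–exclusion, the number of valid placements is Σ_{j=0}^{3} (−1)^j C(3,j)·(4−j)!.
Computing: 24 − 18 + 6 − 1 = 11.

11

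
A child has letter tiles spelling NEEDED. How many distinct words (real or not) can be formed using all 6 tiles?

NEEDED has 6 letters with D appearing twice and E appearing 3 times.
So there are 6! / (3!·2!) = 60 distinguishable arrangements.

60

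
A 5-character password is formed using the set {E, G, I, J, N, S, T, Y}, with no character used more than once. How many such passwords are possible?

6720

With no repetition, fill the 5 characters in order: 8 choices, then 7, down to 4.
8 × 7 × 6 × 5 × 4 = 6720.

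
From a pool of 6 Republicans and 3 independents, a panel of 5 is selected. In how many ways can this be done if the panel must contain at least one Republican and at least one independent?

With no constraint there are C(9,5) = 126 possible selections.
Subtract selections that omit an entire group: no Republicans → C(3,5) = 0; no independents → C(6,5) = 6.
Both groups omitted at once is impossible, so 126 − 6 = 120.

120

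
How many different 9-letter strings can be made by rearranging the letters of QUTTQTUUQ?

1680

QUTTQTUUQ has 9 letters with Q appearing 3 times, T appearing 3 times, and U appearing 3 times.
Dividing 9! = 362880 by 3!·3!·3! = 216 for the repeated letters gives 1680.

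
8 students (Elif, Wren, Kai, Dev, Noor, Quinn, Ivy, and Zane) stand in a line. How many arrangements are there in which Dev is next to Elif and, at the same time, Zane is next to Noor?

2880

Treat {Dev,Elif} as one block (2 orders) and {Zane,Noor} as another (2 orders).
That leaves 6 units to arrange: 2 × 2 × 6! = 4 × 720 = 2880.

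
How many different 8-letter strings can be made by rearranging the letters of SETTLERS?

SETTLERS has 8 letters with E appearing twice, S appearing twice, and T appearing twice.
So there are 8! / (2!·2!·2!) = 5040 distinguishable arrangements.

5040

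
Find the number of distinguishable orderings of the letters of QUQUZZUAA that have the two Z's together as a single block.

Treat the 2 copies of Z as a single block. The multiset to arrange is then {ZZ, A, A, Q, Q, U, U, U}, 8 items in all.
That gives (8)!/(3!·2!·2!) = 1680 arrangements.

1680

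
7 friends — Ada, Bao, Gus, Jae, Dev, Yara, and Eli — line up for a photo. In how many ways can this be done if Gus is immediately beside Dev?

Place the 5 others and the Gus-Dev pair as 6 objects in a line; the pair has 2 internal arrangements.
So the count is 2·(6)! = 1440.

1440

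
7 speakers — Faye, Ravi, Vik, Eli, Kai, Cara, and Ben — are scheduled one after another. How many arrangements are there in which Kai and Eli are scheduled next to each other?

Place the 5 others and the Kai-Eli pair as 6 objects in a line; the pair has 2 internal arrangements.
That gives 2 × 6! = 2 × 720 = 1440.

1440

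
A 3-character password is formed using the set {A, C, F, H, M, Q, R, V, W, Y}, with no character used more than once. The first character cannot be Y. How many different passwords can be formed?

648

The first character has 10−1 = 9 choices (anything except Y).
The remaining 2 characters are filled from the other 9 symbols without repetition: 9 × 8 = 72.
Total: 9 × 72 = 648.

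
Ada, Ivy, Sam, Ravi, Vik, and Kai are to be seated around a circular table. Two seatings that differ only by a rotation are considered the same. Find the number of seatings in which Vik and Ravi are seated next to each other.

48

Treat {Vik, Ravi} as one unit (2 internal orders) and seat the resulting 5 units around the table: (4)! circular arrangements.
So 2 × (4)! = 2 × 24 = 48.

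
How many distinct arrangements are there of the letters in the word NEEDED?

NEEDED has 6 letters with D appearing twice and E appearing 3 times.
So there are 6! / (3!·2!) = 60 distinguishable arrangements.

60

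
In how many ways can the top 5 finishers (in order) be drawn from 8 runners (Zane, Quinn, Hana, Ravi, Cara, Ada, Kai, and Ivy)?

This is an ordered selection of 5 from 8: P(8,5).
That gives 8 × 7 × 6 × 5 × 4 = 6720.

6720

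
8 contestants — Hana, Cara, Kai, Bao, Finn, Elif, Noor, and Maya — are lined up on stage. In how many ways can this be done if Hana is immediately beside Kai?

Treat {Hana, Kai} as a single unit. There are 7 units to order, and the pair itself can be ordered 2 ways.
That gives 2 × 7! = 2 × 5040 = 10080.

10080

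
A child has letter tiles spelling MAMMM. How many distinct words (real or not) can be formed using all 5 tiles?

MAMMM has 5 letters with M appearing 4 times.
So there are 5! / (4!) = 5 distinguishable arrangements.

5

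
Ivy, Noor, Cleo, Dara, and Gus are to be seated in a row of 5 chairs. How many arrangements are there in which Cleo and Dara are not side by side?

72

Of the 5! = 120 arrangements, those with Cleo and Dara adjacent number 2 × 4! = 48 (treat the pair as a block with 2 internal orders).
Complementary counting: 120 − 48 = 72.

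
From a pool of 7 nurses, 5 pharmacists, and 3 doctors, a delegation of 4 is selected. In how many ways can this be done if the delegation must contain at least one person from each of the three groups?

630

Unrestricted: C(15,4) = 1365 ways to pick any 4 of the 15.
Subtract selections that omit an entire group: no nurses → C(8,4) = 70; no pharmacists → C(10,4) = 210; no doctors → C(12,4) = 495.
Add back selections omitting two groups (i.e. drawn from a single group): C(7,4) + C(5,4) + C(3,4) = 40.
By inclusion–exclusion: 1365 − 775 + 40 = 630.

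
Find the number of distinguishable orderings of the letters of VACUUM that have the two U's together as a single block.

Treat the 2 copies of U as a single block. The multiset to arrange is then {UU, A, C, M, V}, 5 items in all.
All 5 items are distinct, so there are (5)! = 120 arrangements.

120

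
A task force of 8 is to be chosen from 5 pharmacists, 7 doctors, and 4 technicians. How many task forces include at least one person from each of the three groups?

Unrestricted: C(16,8) = 12870 ways to pick any 8 of the 16.
Selections missing a whole group: no pharmacists → C(11,8) = 165; no doctors → C(9,8) = 9; no technicians → C(12,8) = 495.
Add back selections omitting two groups (i.e. drawn from a single group): C(5,8) + C(7,8) + C(4,8) = 0.
By inclusion–exclusion: 12870 − 669 + 0 = 12201.

12201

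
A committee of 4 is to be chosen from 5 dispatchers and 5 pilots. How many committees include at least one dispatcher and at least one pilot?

Total 4-person selections from all 10: C(10,4) = 210.
Subtract selections that omit an entire group: no dispatchers → C(5,4) = 5; no pilots → C(5,4) = 5.
Both groups omitted at once is impossible, so 210 − 10 = 200.

200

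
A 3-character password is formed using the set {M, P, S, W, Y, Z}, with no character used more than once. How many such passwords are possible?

This is a permutation of 3 out of 6: P(6,3) = 6!/3!.
That product is 6 × 5 × 4 = 120.

120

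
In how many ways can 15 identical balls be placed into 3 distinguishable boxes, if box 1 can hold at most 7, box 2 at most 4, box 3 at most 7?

By stars and bars, unrestricted non-negative solutions to x_1+…+x_3 = 15 number C(15+2,2) = 136.
Subtract solutions that violate a single cap (substitute x_i' = x_i − (cap_i+1)): x_1 ≥ 8 gives C(9,2) = 36; x_2 ≥ 5 gives C(12,2) = 66; x_3 ≥ 8 gives C(9,2) = 36. Together 138.
Add back pairs where two caps are both exceeded: 6 + 0 + 6 = 12.
By inclusion–exclusion the count is 136 − 138 + 12 = 10.

10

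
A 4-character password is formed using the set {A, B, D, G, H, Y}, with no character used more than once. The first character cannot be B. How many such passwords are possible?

300

The first character has 6−1 = 5 choices (anything except B).
The remaining 3 characters are filled from the other 5 symbols without repetition: 5 × 4 × 3 = 60.
Total: 5 × 60 = 300.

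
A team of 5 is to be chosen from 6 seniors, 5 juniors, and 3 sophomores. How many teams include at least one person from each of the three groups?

Total 5-person selections from all 14: C(14,5) = 2002.
Selections missing a whole group: no seniors → C(8,5) = 56; no juniors → C(9,5) = 126; no sophomores → C(11,5) = 462.
Add back selections omitting two groups (i.e. drawn from a single group): C(6,5) + C(5,5) + C(3,5) = 7.
By inclusion–exclusion: 2002 − 644 + 7 = 1365.

1365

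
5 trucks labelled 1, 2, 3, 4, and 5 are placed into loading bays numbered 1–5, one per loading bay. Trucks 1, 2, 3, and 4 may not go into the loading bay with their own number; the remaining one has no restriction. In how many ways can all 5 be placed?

Let Aᵢ (for 1 ≤ i ≤ 4) be the placements that put truck i in its forbidden loading bay. Any j of these fix j positions, leaving (5−j)! ways to fill the rest, and there are C(4,j) ways to pick which j.
By inclusion–exclusion, the number of valid placements is Σ_{j=0}^{4} (−1)^j C(4,j)·(5−j)!.
Computing: 120 − 96 + 36 − 8 + 1 = 53.

53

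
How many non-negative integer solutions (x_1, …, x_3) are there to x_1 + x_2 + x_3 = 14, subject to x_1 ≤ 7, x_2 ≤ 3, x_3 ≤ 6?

Ignoring the caps, the number of non-negative solutions to x_1+…+x_3 = 14 is C(16,2) = 120.
Subtract solutions that violate a single cap (substitute x_i' = x_i − (cap_i+1)): x_1 ≥ 8 gives C(8,2) = 28; x_2 ≥ 4 gives C(12,2) = 66; x_3 ≥ 7 gives C(9,2) = 36. Together 130.
Add back pairs where two caps are both exceeded: 6 + 0 + 10 = 16.
By inclusion–exclusion the count is 120 − 130 + 16 = 6.

6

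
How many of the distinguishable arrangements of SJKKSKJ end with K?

With the last slot taken by K, it remains to arrange the other 6 letters (SJKSKJ).
Those 6 letters have J appearing twice, K appearing twice, and S appearing twice, giving (6)!/(2!·2!·2!) = 90.

90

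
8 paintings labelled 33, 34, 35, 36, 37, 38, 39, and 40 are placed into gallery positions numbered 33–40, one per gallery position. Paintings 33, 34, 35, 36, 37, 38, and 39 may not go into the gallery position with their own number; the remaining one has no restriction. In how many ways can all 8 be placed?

Let Aᵢ (for 33 ≤ i ≤ 39) be the placements that put painting i in its forbidden gallery position. Any j of these fix j positions, leaving (8−j)! ways to fill the rest, and there are C(7,j) ways to pick which j.
By inclusion–exclusion, the number of valid placements is Σ_{j=0}^{7} (−1)^j C(7,j)·(8−j)!.
Computing: 40320 − 35280 + 15120 − 4200 + 840 − 126 + 14 − 1 = 16687.

16687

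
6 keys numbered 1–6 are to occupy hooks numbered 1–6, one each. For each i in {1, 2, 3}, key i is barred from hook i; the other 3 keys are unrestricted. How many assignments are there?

426

Let Aᵢ (for i ∈ {1, 2, 3}) be the placements that put key i in its forbidden hook. Any j of these fix j positions, leaving (6−j)! ways to fill the rest, and there are C(3,j) ways to pick which j.
By inclusion–exclusion, the number of valid placements is Σ_{j=0}^{3} (−1)^j C(3,j)·(6−j)!.
Computing: 720 − 360 + 72 − 6 = 426.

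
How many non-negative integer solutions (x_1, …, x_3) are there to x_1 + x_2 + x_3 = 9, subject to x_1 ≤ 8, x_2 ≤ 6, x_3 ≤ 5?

By stars and bars, unrestricted non-negative solutions to x_1+…+x_3 = 9 number C(9+2,2) = 55.
Subtract solutions that violate a single cap (substitute x_i' = x_i − (cap_i+1)): x_1 ≥ 9 gives C(2,2) = 1; x_2 ≥ 7 gives C(4,2) = 6; x_3 ≥ 6 gives C(5,2) = 10. Together 17.
No two caps can be exceeded simultaneously, so the pair terms are all 0.
By inclusion–exclusion the count is 55 − 17 + 0 = 38.

38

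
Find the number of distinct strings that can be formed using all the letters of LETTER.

The 6 letters of LETTER have repeats: E appearing twice and T appearing twice.
Dividing 6! = 720 by 2!·2! = 4 for the repeated letters gives 180.

180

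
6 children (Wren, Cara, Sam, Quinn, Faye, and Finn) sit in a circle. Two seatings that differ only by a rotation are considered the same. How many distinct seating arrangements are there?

Seat Wren anywhere (absorbing the rotational symmetry), then permute the other 5: (5)! = 120.

120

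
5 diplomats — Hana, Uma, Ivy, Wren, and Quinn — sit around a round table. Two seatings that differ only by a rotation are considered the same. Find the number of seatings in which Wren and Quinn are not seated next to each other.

12

All circular seatings of 5 people number (4)! = 24.
Those with Wren next to Quinn: fuse the pair into one unit and seat 4 units around a circle — 2·(3)! = 12.
Subtracting, 24 − 12 = 12.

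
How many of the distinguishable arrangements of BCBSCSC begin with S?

60

With the first slot taken by S, it remains to arrange the other 6 letters (BCBCSC).
Those 6 letters have B appearing twice and C appearing 3 times, giving (6)!/(3!·2!) = 60.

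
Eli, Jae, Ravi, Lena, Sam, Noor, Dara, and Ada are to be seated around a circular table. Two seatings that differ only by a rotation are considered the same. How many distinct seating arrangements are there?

Around a circle, 8 distinct people have 8!/8 = (7)! = 5040 rotationally distinct seatings.

5040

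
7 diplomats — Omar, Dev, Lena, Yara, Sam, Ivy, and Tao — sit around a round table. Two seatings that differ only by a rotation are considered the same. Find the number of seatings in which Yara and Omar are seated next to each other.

240

Glue Yara and Omar into a block (2 internal orders). Seating 6 units around a circle gives (5)! arrangements.
So 2 × (5)! = 2 × 120 = 240.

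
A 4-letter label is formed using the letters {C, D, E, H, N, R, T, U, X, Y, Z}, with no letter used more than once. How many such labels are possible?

With no repetition, fill the 4 letters in order: 11 choices, then 10, down to 8.
11 × 10 × 9 × 8 = 7920.

7920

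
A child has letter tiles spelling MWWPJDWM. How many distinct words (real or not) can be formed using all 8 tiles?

3360

MWWPJDWM has 8 letters with M appearing twice and W appearing 3 times.
The number of distinct arrangements is 8!/(3!·2!) = 40320/12 = 3360.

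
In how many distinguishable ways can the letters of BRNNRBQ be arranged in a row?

630

The 7 letters of BRNNRBQ have repeats: B appearing twice, N appearing twice, and R appearing twice.
Dividing 7! = 5040 by 2!·2!·2! = 8 for the repeated letters gives 630.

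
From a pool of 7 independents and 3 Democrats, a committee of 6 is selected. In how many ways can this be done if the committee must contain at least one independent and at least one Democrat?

203

Unrestricted: C(10,6) = 210 ways to pick any 6 of the 10.
Selections missing a whole group: no independents → C(3,6) = 0; no Democrats → C(7,6) = 7.
Both groups omitted at once is impossible, so 210 − 7 = 203.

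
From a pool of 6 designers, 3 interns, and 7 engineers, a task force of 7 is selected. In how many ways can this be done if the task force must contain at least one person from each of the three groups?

9569

With no constraint there are C(16,7) = 11440 possible selections.
Selections missing a whole group: no designers → C(10,7) = 120; no interns → C(13,7) = 1716; no engineers → C(9,7) = 36.
Add back selections omitting two groups (i.e. drawn from a single group): C(6,7) + C(3,7) + C(7,7) = 1.
By inclusion–exclusion: 11440 − 1872 + 1 = 9569.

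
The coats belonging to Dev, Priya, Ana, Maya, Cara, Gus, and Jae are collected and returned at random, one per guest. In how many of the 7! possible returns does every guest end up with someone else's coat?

1854

Count assignments avoiding every fixed point. For any j of the 7 guests fixed to their own coat, the other 7−j can be arranged in (7−j)! ways.
By inclusion–exclusion this is Σ_{j=0}^{7} (−1)^j C(7,j)·(7−j)!.
Computing: 5040 − 5040 + 2520 − 840 + 210 − 42 + 7 − 1 = 1854.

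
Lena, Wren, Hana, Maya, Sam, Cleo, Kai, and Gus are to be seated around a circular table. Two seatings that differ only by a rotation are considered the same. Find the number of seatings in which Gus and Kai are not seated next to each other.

All circular seatings of 8 people number (7)! = 5040.
Those with Gus next to Kai: fuse the pair into one unit and seat 7 units around a circle — 2·(6)! = 1440.
Subtracting, 5040 − 1440 = 3600.

3600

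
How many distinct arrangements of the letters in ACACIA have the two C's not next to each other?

Total arrangements of ACACIA: 6!/(3!·2!) = 60.
If the two C's are adjacent, glue them into one block, leaving 5 items to arrange: (5)!/(3!) = 20 ways.
Hence 60 − 20 = 40.

40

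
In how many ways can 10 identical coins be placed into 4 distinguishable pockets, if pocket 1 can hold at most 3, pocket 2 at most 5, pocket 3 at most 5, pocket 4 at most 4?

Without the upper bounds there are C(13,3) = 286 ways to split 10 among 4 pockets.
Subtract solutions that violate a single cap (substitute x_i' = x_i − (cap_i+1)): x_1 ≥ 4 gives C(9,3) = 84; x_2 ≥ 6 gives C(7,3) = 35; x_3 ≥ 6 gives C(7,3) = 35; x_4 ≥ 5 gives C(8,3) = 56. Together 210.
Add back pairs where two caps are both exceeded: 1 + 1 + 4 + 0 + 0 + 0 = 6.
By inclusion–exclusion the count is 286 − 210 + 6 = 82.

82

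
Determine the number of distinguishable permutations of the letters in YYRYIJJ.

420

The 7 letters of YYRYIJJ have repeats: J appearing twice and Y appearing 3 times.
The number of distinct arrangements is 7!/(3!·2!) = 5040/12 = 420.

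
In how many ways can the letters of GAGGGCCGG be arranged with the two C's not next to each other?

196

There are 9!/(6!·2!) = 252 arrangements of GAGGGCCGG in total.
If the two C's are adjacent, glue them into one block, leaving 8 items to arrange: (8)!/(6!) = 56 ways.
Hence 252 − 56 = 196.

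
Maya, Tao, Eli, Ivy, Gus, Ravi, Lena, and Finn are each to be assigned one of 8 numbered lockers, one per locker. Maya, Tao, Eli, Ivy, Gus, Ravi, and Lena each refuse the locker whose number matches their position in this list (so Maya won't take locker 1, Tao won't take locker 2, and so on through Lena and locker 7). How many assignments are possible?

Let Aᵢ (for 1 ≤ i ≤ 7) be the placements that put person i in their forbidden locker. Any j of these fix j positions, leaving (8−j)! ways to fill the rest, and there are C(7,j) ways to pick which j.
By inclusion–exclusion, the number of valid placements is Σ_{j=0}^{7} (−1)^j C(7,j)·(8−j)!.
Computing: 40320 − 35280 + 15120 − 4200 + 840 − 126 + 14 − 1 = 16687.

16687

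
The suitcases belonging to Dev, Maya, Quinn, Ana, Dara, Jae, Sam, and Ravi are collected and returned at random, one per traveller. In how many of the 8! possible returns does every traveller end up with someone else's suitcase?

14833

This is the derangement count D_8: permutations of 8 items with no fixed point.
By inclusion–exclusion this is Σ_{j=0}^{8} (−1)^j C(8,j)·(8−j)!.
Computing: 40320 − 40320 + 20160 − 6720 + 1680 − 336 + 56 − 8 + 1 = 14833.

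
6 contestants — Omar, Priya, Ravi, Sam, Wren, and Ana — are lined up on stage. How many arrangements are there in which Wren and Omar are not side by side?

There are 6! = 720 arrangements in all. If Wren and Omar are adjacent, merging them into one block gives 2·(5)! = 240 arrangements.
So 720 − 240 = 480 arrangements keep them apart.

480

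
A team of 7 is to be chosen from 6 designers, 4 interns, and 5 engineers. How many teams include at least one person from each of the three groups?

5949

Unrestricted: C(15,7) = 6435 ways to pick any 7 of the 15.
Selections missing a whole group: no designers → C(9,7) = 36; no interns → C(11,7) = 330; no engineers → C(10,7) = 120.
Add back selections omitting two groups (i.e. drawn from a single group): C(6,7) + C(4,7) + C(5,7) = 0.
By inclusion–exclusion: 6435 − 486 + 0 = 5949.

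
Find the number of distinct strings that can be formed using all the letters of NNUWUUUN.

280

NNUWUUUN has 8 letters with N appearing 3 times and U appearing 4 times.
So there are 8! / (4!·3!) = 280 distinguishable arrangements.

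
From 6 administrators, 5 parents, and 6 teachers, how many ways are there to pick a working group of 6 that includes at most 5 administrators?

12375

Split by how many administrators are chosen (0 through 5).
Sum: C(6,0)·C(11,6) + C(6,1)·C(11,5) + C(6,2)·C(11,4) + C(6,3)·C(11,3) + C(6,4)·C(11,2) + C(6,5)·C(11,1) = 462 + 2772 + 4950 + 3300 + 825 + 66 = 12375.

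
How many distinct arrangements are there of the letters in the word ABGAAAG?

The 7 letters of ABGAAAG have repeats: A appearing 4 times and G appearing twice.
So there are 7! / (4!·2!) = 105 distinguishable arrangements.

105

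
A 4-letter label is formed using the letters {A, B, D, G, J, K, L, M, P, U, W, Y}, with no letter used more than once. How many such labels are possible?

11880

With no repetition, fill the 4 letters in order: 12 choices, then 11, down to 9.
12 × 11 × 10 × 9 = 11880.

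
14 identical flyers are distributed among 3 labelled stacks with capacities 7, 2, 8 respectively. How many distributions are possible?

Ignoring the caps, the number of non-negative solutions to x_1+…+x_3 = 14 is C(16,2) = 120.
Subtract solutions that violate a single cap (substitute x_i' = x_i − (cap_i+1)): x_1 ≥ 8 gives C(8,2) = 28; x_2 ≥ 3 gives C(13,2) = 78; x_3 ≥ 9 gives C(7,2) = 21. Together 127.
Add back pairs where two caps are both exceeded: 10 + 0 + 6 = 16.
By inclusion–exclusion the count is 120 − 127 + 16 = 9.

9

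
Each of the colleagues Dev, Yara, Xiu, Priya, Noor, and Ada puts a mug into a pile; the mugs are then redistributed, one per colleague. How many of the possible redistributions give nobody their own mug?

Count assignments avoiding every fixed point. For any j of the 6 colleagues fixed to their own mug, the other 6−j can be arranged in (6−j)! ways.
By inclusion–exclusion this is Σ_{j=0}^{6} (−1)^j C(6,j)·(6−j)!.
Computing: 720 − 720 + 360 − 120 + 30 − 6 + 1 = 265.

265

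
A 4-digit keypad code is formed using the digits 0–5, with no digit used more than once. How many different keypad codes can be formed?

360

This is a permutation of 4 out of 6: P(6,4) = 6!/2!.
That product is 6 × 5 × 4 × 3 = 360.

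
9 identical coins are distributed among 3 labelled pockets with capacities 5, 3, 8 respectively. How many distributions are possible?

By stars and bars, unrestricted non-negative solutions to x_1+…+x_3 = 9 number C(9+2,2) = 55.
Subtract solutions that violate a single cap (substitute x_i' = x_i − (cap_i+1)): x_1 ≥ 6 gives C(5,2) = 10; x_2 ≥ 4 gives C(7,2) = 21; x_3 ≥ 9 gives C(2,2) = 1. Together 32.
No two caps can be exceeded simultaneously, so the pair terms are all 0.
By inclusion–exclusion the count is 55 − 32 + 0 = 23.

23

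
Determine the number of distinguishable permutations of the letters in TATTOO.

60

The 6 letters of TATTOO have repeats: O appearing twice and T appearing 3 times.
Dividing 6! = 720 by 3!·2! = 12 for the repeated letters gives 60.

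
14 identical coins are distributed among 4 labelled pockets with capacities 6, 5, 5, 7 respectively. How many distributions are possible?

Without the upper bounds there are C(17,3) = 680 ways to split 14 among 4 pockets.
Subtract solutions that violate a single cap (substitute x_i' = x_i − (cap_i+1)): x_1 ≥ 7 gives C(10,3) = 120; x_2 ≥ 6 gives C(11,3) = 165; x_3 ≥ 6 gives C(11,3) = 165; x_4 ≥ 8 gives C(9,3) = 84. Together 534.
Add back pairs where two caps are both exceeded: 4 + 4 + 0 + 10 + 1 + 1 = 20.
By inclusion–exclusion the count is 680 − 534 + 20 = 166.

166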